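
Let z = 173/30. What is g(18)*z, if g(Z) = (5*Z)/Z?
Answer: 173/6 ≈ 28.833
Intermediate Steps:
z = 173/30 (z = 173*(1/30) = 173/30 ≈ 5.7667)
g(Z) = 5
g(18)*z = 5*(173/30) = 173/6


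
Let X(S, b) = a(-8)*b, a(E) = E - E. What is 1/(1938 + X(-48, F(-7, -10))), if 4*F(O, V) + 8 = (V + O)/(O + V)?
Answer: 1/1938 ≈ 0.00051600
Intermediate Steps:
a(E) = 0
F(O, V) = -7/4 (F(O, V) = -2 + ((V + O)/(O + V))/4 = -2 + ((O + V)/(O + V))/4 = -2 + (¼)*1 = -2 + ¼ = -7/4)
X(S, b) = 0 (X(S, b) = 0*b = 0)
1/(1938 + X(-48, F(-7, -10))) = 1/(1938 + 0) = 1/1938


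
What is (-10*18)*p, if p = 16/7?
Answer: -2880/7 ≈ -411.43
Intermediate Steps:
p = 16/7 (p = 16*(1/7) = 16/7 ≈ 2.2857)
(-10*18)*p = -10*18*(16/7) = -180*16/7 = -2880/7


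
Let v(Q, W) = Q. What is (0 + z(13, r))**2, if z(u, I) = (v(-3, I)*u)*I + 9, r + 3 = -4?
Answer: 79524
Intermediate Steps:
r = -7 (r = -3 - 4 = -7)
z(u, I) = 9 - 3*I*u (z(u, I) = (-3*u)*I + 9 = -3*I*u + 9 = 9 - 3*I*u)
(0 + z(13, r))**2 = (0 + (9 - 3*(-7)*13))**2 = (0 + (9 + 273))**2 = (0 + 282)**2 = 282**2 = 79524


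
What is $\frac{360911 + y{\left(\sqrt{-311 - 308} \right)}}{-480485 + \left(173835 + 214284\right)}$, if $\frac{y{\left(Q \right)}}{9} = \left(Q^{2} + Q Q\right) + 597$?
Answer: $- \frac{177571}{46183} \approx -3.8449$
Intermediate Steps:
$y{\left(Q \right)} = 5373 + 18 Q^{2}$ ($y{\left(Q \right)} = 9 \left(\left(Q^{2} + Q Q\right) + 597\right) = 9 \left(\left(Q^{2} + Q^{2}\right) + 597\right) = 9 \left(2 Q^{2} + 597\right) = 9 \left(597 + 2 Q^{2}\right) = 5373 + 18 Q^{2}$)
$\frac{360911 + y{\left(\sqrt{-311 - 308} \right)}}{-480485 + \left(173835 + 214284\right)} = \frac{360911 + \left(5373 + 18 \left(\sqrt{-311 - 308}\right)^{2}\right)}{-480485 + \left(173835 + 214284\right)} = \frac{360911 + \left(5373 + 18 \left(\sqrt{-619}\right)^{2}\right)}{-480485 + 388119} = \frac{360911 + \left(5373 + 18 \left(i \sqrt{619}\right)^{2}\right)}{-92366} = \left(360911 + \left(5373 + 18 \left(-619\right)\right)\right) \left(- \frac{1}{92366}\right) = \left(360911 + \left(5373 - 11142\right)\right) \left(- \frac{1}{92366}\right) = \left(360911 - 5769\right) \left(- \frac{1}{92366}\right) = 355142 \left(- \frac{1}{92366}\right) = - \frac{177571}{46183}$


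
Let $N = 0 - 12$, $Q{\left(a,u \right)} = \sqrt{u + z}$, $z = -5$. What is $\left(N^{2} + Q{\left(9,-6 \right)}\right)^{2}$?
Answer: $\left(144 + i \sqrt{11}\right)^{2} \approx 20725.0 + 955.19 i$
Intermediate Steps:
$Q{\left(a,u \right)} = \sqrt{-5 + u}$ ($Q{\left(a,u \right)} = \sqrt{u - 5} = \sqrt{-5 + u}$)
$N = -12$ ($N = 0 - 12 = -12$)
$\left(N^{2} + Q{\left(9,-6 \right)}\right)^{2} = \left(\left(-12\right)^{2} + \sqrt{-5 - 6}\right)^{2} = \left(144 + \sqrt{-11}\right)^{2} = \left(144 + i \sqrt{11}\right)^{2}$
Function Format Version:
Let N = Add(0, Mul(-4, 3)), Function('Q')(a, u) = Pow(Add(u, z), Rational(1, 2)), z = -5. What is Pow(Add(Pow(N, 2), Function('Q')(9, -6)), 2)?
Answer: Pow(Add(144, Mul(I, Pow(11, Rational(1, 2)))), 2) ≈ Add(20725., Mul(955.19, I))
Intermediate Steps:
Function('Q')(a, u) = Pow(Add(-5, u), Rational(1, 2)) (Function('Q')(a, u) = Pow(Add(u, -5), Rational(1, 2)) = Pow(Add(-5, u), Rational(1, 2)))
N = -12 (N = Add(0, -12) = -12)
Pow(Add(Pow(N, 2), Function('Q')(9, -6)), 2) = Pow(Add(Pow(-12, 2), Pow(Add(-5, -6), Rational(1, 2))), 2) = Pow(Add(144, Pow(-11, Rational(1, 2))), 2) = Pow(Add(144, Mul(I, Pow(11, Rational(1, 2)))), 2)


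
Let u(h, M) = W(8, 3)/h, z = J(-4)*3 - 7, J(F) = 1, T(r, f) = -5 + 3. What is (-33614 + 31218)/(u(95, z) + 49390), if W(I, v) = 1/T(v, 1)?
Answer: -455240/9384099 ≈ -0.048512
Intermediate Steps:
T(r, f) = -2
W(I, v) = -½ (W(I, v) = 1/(-2) = -½)
z = -4 (z = 1*3 - 7 = 3 - 7 = -4)
u(h, M) = -1/(2*h)
(-33614 + 31218)/(u(95, z) + 49390) = (-33614 + 31218)/(-½/95 + 49390) = -2396/(-½*1/95 + 49390) = -2396/(-1/190 + 49390) = -2396/9384099/190 = -2396*190/9384099 = -455240/9384099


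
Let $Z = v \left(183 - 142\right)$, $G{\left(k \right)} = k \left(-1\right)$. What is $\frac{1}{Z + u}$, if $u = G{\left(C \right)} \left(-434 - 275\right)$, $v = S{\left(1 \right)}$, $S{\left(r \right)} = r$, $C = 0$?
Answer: $\frac{1}{41} \approx 0.02439$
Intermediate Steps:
$v = 1$
$G{\left(k \right)} = - k$
$u = 0$ ($u = \left(-1\right) 0 \left(-434 - 275\right) = 0 \left(-709\right) = 0$)
$Z = 41$ ($Z = 1 \left(183 - 142\right) = 1 \cdot 41 = 41$)
$\frac{1}{Z + u} = \frac{1}{41 + 0} = \frac{1}{41}$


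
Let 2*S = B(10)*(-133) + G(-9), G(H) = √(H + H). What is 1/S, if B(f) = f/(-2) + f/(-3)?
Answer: 19950/11055787 - 54*I*√2/11055787 ≈ 0.0018045 - 6.9075e-6*I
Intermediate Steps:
G(H) = √2*√H (G(H) = √(2*H) = √2*√H)
B(f) = -5*f/6 (B(f) = f*(-½) + f*(-⅓) = -f/2 - f/3 = -5*f/6)
S = 3325/6 + 3*I*√2/2 (S = (-⅚*10*(-133) + √2*√(-9))/2 = (-25/3*(-133) + √2*(3*I))/2 = (3325/3 + 3*I*√2)/2 = 3325/6 + 3*I*√2/2 ≈ 554.17 + 2.1213*I)
1/S = 1/(3325/6 + 3*I*√2/2)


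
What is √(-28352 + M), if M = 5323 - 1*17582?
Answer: I*√40611 ≈ 201.52*I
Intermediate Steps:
M = -12259 (M = 5323 - 17582 = -12259)
√(-28352 + M) = √(-28352 - 12259) = √(-40611) = I*√40611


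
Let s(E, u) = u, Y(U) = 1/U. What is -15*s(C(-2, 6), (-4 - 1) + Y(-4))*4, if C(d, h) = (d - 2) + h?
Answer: 315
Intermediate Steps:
C(d, h) = -2 + d + h (C(d, h) = (-2 + d) + h = -2 + d + h)
-15*s(C(-2, 6), (-4 - 1) + Y(-4))*4 = -15*((-4 - 1) + 1/(-4))*4 = -15*(-5 - 1/4)*4 = -15*(-21/4)*4 = (315/4)*4 = 315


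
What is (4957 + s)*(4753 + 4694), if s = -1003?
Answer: 37353438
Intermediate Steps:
(4957 + s)*(4753 + 4694) = (4957 - 1003)*(4753 + 4694) = 3954*9447 = 37353438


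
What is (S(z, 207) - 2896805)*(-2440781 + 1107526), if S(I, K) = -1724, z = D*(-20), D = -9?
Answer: 3864478281895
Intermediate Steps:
z = 180 (z = -9*(-20) = 180)
(S(z, 207) - 2896805)*(-2440781 + 1107526) = (-1724 - 2896805)*(-2440781 + 1107526) = -2898529*(-1333255) = 3864478281895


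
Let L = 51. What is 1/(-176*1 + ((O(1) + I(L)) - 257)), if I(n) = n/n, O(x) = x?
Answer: -1/431 ≈ -0.0023202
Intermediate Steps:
I(n) = 1
1/(-176*1 + ((O(1) + I(L)) - 257)) = 1/(-176*1 + ((1 + 1) - 257)) = 1/(-176 + (2 - 257)) = 1/(-176 - 255) = 1/(-431) = -1/431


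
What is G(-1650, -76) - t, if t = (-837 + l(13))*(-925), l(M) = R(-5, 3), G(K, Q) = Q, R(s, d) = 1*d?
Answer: -771526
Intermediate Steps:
R(s, d) = d
l(M) = 3
t = 771450 (t = (-837 + 3)*(-925) = -834*(-925) = 771450)
G(-1650, -76) - t = -76 - 1*771450 = -76 - 771450 = -771526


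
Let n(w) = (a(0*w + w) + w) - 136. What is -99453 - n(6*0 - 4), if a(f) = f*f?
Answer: -99329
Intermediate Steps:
a(f) = f**2
n(w) = -136 + w + w**2 (n(w) = ((0*w + w)**2 + w) - 136 = ((0 + w)**2 + w) - 136 = (w**2 + w) - 136 = (w + w**2) - 136 = -136 + w + w**2)
-99453 - n(6*0 - 4) = -99453 - (-136 + (6*0 - 4) + (6*0 - 4)**2) = -99453 - (-136 + (0 - 4) + (0 - 4)**2) = -99453 - (-136 - 4 + (-4)**2) = -99453 - (-136 - 4 + 16) = -99453 - 1*(-124) = -99453 + 124 = -99329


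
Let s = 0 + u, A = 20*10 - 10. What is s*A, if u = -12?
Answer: -2280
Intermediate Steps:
A = 190 (A = 200 - 10 = 190)
s = -12 (s = 0 - 12 = -12)
s*A = -12*190 = -2280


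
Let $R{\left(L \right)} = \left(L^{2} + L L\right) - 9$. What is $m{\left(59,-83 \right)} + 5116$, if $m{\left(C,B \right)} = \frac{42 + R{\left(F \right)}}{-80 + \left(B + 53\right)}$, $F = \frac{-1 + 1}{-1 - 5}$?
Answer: $\frac{51157}{10} \approx 5115.7$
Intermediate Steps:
$F = 0$ ($F = \frac{0}{-6} = 0 \left(- \frac{1}{6}\right) = 0$)
$R{\left(L \right)} = -9 + 2 L^{2}$ ($R{\left(L \right)} = \left(L^{2} + L^{2}\right) - 9 = 2 L^{2} - 9 = -9 + 2 L^{2}$)
$m{\left(C,B \right)} = \frac{33}{-27 + B}$ ($m{\left(C,B \right)} = \frac{42 - \left(9 - 2 \cdot 0^{2}\right)}{-80 + \left(B + 53\right)} = \frac{42 + \left(-9 + 2 \cdot 0\right)}{-80 + \left(53 + B\right)} = \frac{42 + \left(-9 + 0\right)}{-27 + B} = \frac{42 - 9}{-27 + B} = \frac{33}{-27 + B}$)
$m{\left(59,-83 \right)} + 5116 = \frac{33}{-27 - 83} + 5116 = \frac{33}{-110} + 5116 = 33 \left(- \frac{1}{110}\right) + 5116 = - \frac{3}{10} + 5116 = \frac{51157}{10}$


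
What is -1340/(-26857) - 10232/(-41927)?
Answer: 330983004/1126033439 ≈ 0.29394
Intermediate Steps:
-1340/(-26857) - 10232/(-41927) = -1340*(-1/26857) - 10232*(-1/41927) = 1340/26857 + 10232/41927 = 330983004/1126033439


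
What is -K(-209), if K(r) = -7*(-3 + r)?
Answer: -1484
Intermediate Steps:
K(r) = 21 - 7*r
-K(-209) = -(21 - 7*(-209)) = -(21 + 1463) = -1*1484 = -1484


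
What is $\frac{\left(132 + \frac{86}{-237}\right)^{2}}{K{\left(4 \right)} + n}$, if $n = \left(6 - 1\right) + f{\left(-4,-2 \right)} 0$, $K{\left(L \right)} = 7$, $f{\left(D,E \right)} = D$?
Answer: $\frac{243328801}{168507} \approx 1444.0$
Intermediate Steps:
$n = 5$ ($n = \left(6 - 1\right) - 0 = 5 + 0 = 5$)
$\frac{\left(132 + \frac{86}{-237}\right)^{2}}{K{\left(4 \right)} + n} = \frac{\left(132 + \frac{86}{-237}\right)^{2}}{7 + 5} = \frac{\left(132 + 86 \left(- \frac{1}{237}\right)\right)^{2}}{12} = \left(132 - \frac{86}{237}\right)^{2} \cdot \frac{1}{12} = \left(\frac{31198}{237}\right)^{2} \cdot \frac{1}{12} = \frac{973315204}{56169} \cdot \frac{1}{12} = \frac{243328801}{168507}$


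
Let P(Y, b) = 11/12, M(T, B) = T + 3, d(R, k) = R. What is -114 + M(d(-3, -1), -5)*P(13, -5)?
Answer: -114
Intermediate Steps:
M(T, B) = 3 + T
P(Y, b) = 11/12 (P(Y, b) = 11*(1/12) = 11/12)
-114 + M(d(-3, -1), -5)*P(13, -5) = -114 + (3 - 3)*(11/12) = -114 + 0*(11/12) = -114 + 0 = -114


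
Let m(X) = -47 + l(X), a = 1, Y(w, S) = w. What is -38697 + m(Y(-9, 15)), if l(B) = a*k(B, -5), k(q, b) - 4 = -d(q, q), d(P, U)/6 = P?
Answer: -38686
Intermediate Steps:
d(P, U) = 6*P
k(q, b) = 4 - 6*q
l(B) = 4 - 6*B (l(B) = 1*(4 - 6*B) = 4 - 6*B)
m(X) = -43 - 6*X (m(X) = -47 + (4 - 6*X) = -43 - 6*X)
-38697 + m(Y(-9, 15)) = -38697 + (-43 - 6*(-9)) = -38697 + (-43 + 54) = -38697 + 11 = -38686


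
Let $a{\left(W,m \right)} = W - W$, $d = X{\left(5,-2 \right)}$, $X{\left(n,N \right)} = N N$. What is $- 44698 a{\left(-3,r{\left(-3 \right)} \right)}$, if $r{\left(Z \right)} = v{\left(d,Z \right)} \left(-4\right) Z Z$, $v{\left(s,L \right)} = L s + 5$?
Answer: $0$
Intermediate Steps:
$X{\left(n,N \right)} = N^{2}$
$d = 4$ ($d = \left(-2\right)^{2} = 4$)
$v{\left(s,L \right)} = 5 + L s$
$r{\left(Z \right)} = Z^{2} \left(-20 - 16 Z\right)$ ($r{\left(Z \right)} = \left(5 + Z 4\right) \left(-4\right) Z Z = \left(5 + 4 Z\right) \left(-4\right) Z^{2} = \left(-20 - 16 Z\right) Z^{2} = Z^{2} \left(-20 - 16 Z\right)$)
$a{\left(W,m \right)} = 0$
$- 44698 a{\left(-3,r{\left(-3 \right)} \right)} = \left(-44698\right) 0 = 0$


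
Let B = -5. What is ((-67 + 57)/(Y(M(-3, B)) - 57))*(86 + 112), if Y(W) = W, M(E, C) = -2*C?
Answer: 1980/47 ≈ 42.128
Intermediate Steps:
((-67 + 57)/(Y(M(-3, B)) - 57))*(86 + 112) = ((-67 + 57)/(-2*(-5) - 57))*(86 + 112) = -10/(10 - 57)*198 = -10/(-47)*198 = -10*(-1/47)*198 = (10/47)*198 = 1980/47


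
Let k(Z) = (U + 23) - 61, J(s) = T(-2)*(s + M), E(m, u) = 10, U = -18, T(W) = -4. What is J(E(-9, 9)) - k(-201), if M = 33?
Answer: -116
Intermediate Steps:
J(s) = -132 - 4*s (J(s) = -4*(s + 33) = -4*(33 + s) = -132 - 4*s)
k(Z) = -56 (k(Z) = (-18 + 23) - 61 = 5 - 61 = -56)
J(E(-9, 9)) - k(-201) = (-132 - 4*10) - 1*(-56) = (-132 - 40) + 56 = -172 + 56 = -116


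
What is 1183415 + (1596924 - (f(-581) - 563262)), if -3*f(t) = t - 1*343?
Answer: 3343293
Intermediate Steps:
f(t) = 343/3 - t/3 (f(t) = -(t - 1*343)/3 = -(t - 343)/3 = -(-343 + t)/3 = 343/3 - t/3)
1183415 + (1596924 - (f(-581) - 563262)) = 1183415 + (1596924 - ((343/3 - ⅓*(-581)) - 563262)) = 1183415 + (1596924 - ((343/3 + 581/3) - 563262)) = 1183415 + (1596924 - (308 - 563262)) = 1183415 + (1596924 - 1*(-562954)) = 1183415 + (1596924 + 562954) = 1183415 + 2159878 = 3343293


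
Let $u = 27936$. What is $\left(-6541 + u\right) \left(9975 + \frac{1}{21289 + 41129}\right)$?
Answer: $\frac{13320945293645}{62418} \approx 2.1342 \cdot 10^{8}$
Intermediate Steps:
$\left(-6541 + u\right) \left(9975 + \frac{1}{21289 + 41129}\right) = \left(-6541 + 27936\right) \left(9975 + \frac{1}{21289 + 41129}\right) = 21395 \left(9975 + \frac{1}{62418}\right) = 21395 \cdot \frac{622619551}{62418} = \frac{13320945293645}{62418}$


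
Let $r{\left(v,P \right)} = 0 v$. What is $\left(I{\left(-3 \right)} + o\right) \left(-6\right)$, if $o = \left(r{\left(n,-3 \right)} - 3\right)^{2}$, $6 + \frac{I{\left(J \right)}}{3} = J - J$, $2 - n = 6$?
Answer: $54$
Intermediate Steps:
$n = -4$ ($n = 2 - 6 = -4$)
$r{\left(v,P \right)} = 0$
$I{\left(J \right)} = -18$ ($I{\left(J \right)} = -18 + 3 \left(J - J\right) = -18 + 3 \cdot 0 = -18 + 0 = -18$)
$o = 9$ ($o = \left(0 - 3\right)^{2} = \left(-3\right)^{2} = 9$)
$\left(I{\left(-3 \right)} + o\right) \left(-6\right) = \left(-18 + 9\right) \left(-6\right) = \left(-9\right) \left(-6\right) = 54$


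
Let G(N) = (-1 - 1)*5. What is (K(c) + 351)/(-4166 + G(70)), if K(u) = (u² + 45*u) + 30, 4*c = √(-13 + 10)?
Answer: -677/7424 - 5*I*√3/1856 ≈ -0.091191 - 0.0046661*I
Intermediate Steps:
G(N) = -10 (G(N) = -2*5 = -10)
c = I*√3/4 (c = √(-13 + 10)/4 = √(-3)/4 = (I*√3)/4 = I*√3/4 ≈ 0.43301*I)
K(u) = 30 + u² + 45*u
(K(c) + 351)/(-4166 + G(70)) = ((30 + (I*√3/4)² + 45*(I*√3/4)) + 351)/(-4166 - 10) = ((30 - 3/16 + 45*I*√3/4) + 351)/(-4176) = ((477/16 + 45*I*√3/4) + 351)*(-1/4176) = (6093/16 + 45*I*√3/4)*(-1/4176) = -677/7424 - 5*I*√3/1856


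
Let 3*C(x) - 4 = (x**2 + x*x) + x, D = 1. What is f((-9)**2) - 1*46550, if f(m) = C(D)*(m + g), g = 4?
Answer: -139055/3 ≈ -46352.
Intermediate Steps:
C(x) = 4/3 + x/3 + 2*x**2/3 (C(x) = 4/3 + ((x**2 + x*x) + x)/3 = 4/3 + ((x**2 + x**2) + x)/3 = 4/3 + (2*x**2 + x)/3 = 4/3 + (x + 2*x**2)/3 = 4/3 + (x/3 + 2*x**2/3) = 4/3 + x/3 + 2*x**2/3)
f(m) = 28/3 + 7*m/3 (f(m) = (4/3 + (1/3)*1 + (2/3)*1**2)*(m + 4) = (4/3 + 1/3 + (2/3)*1)*(4 + m) = (4/3 + 1/3 + 2/3)*(4 + m) = 7*(4 + m)/3 = 28/3 + 7*m/3)
f((-9)**2) - 1*46550 = (28/3 + (7/3)*(-9)**2) - 1*46550 = (28/3 + (7/3)*81) - 46550 = (28/3 + 189) - 46550 = 595/3 - 46550 = -139055/3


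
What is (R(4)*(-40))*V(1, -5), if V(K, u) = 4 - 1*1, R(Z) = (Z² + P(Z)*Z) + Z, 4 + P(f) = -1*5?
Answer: 1920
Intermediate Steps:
P(f) = -9 (P(f) = -4 - 1*5 = -4 - 5 = -9)
R(Z) = Z² - 8*Z (R(Z) = (Z² - 9*Z) + Z = Z² - 8*Z)
V(K, u) = 3 (V(K, u) = 4 - 1 = 3)
(R(4)*(-40))*V(1, -5) = ((4*(-8 + 4))*(-40))*3 = ((4*(-4))*(-40))*3 = -16*(-40)*3 = 640*3 = 1920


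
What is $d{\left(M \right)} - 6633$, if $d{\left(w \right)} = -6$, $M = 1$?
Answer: $-6639$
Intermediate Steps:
$d{\left(M \right)} - 6633 = -6 - 6633 = -6639$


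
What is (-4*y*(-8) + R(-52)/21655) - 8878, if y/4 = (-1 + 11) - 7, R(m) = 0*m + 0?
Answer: -8494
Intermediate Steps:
R(m) = 0 (R(m) = 0 + 0 = 0)
y = 12 (y = 4*((-1 + 11) - 7) = 4*(10 - 7) = 4*3 = 12)
(-4*y*(-8) + R(-52)/21655) - 8878 = (-4*12*(-8) + 0/21655) - 8878 = (-48*(-8) + 0*(1/21655)) - 8878 = (384 + 0) - 8878 = 384 - 8878 = -8494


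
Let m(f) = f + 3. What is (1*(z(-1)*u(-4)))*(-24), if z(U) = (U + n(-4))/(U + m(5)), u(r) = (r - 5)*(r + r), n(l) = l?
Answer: 8640/7 ≈ 1234.3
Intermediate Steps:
m(f) = 3 + f
u(r) = 2*r*(-5 + r) (u(r) = (-5 + r)*(2*r) = 2*r*(-5 + r))
z(U) = (-4 + U)/(8 + U) (z(U) = (U - 4)/(U + (3 + 5)) = (-4 + U)/(U + 8) = (-4 + U)/(8 + U))
(1*(z(-1)*u(-4)))*(-24) = (1*(((-4 - 1)/(8 - 1))*(2*(-4)*(-5 - 4))))*(-24) = (1*((-5/7)*(2*(-4)*(-9))))*(-24) = (1*(((1/7)*(-5))*72))*(-24) = (1*(-5/7*72))*(-24) = (1*(-360/7))*(-24) = -360/7*(-24) = 8640/7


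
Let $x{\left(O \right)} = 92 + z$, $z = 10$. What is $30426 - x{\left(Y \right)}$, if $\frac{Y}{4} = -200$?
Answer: $30324$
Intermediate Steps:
$Y = -800$ ($Y = 4 \left(-200\right) = -800$)
$x{\left(O \right)} = 102$ ($x{\left(O \right)} = 92 + 10 = 102$)
$30426 - x{\left(Y \right)} = 30426 - 102 = 30324$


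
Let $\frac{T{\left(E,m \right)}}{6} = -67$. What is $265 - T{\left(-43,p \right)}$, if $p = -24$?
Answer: $667$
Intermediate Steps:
$T{\left(E,m \right)} = -402$ ($T{\left(E,m \right)} = 6 \left(-67\right) = -402$)
$265 - T{\left(-43,p \right)} = 265 - -402 = 265 + 402 = 667$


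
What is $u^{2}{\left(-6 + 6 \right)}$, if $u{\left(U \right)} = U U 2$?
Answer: $0$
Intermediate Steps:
$u{\left(U \right)} = 2 U^{2}$ ($u{\left(U \right)} = U^{2} \cdot 2 = 2 U^{2}$)
$u^{2}{\left(-6 + 6 \right)} = \left(2 \left(-6 + 6\right)^{2}\right)^{2} = \left(2 \cdot 0^{2}\right)^{2} = \left(2 \cdot 0\right)^{2} = 0^{2} = 0$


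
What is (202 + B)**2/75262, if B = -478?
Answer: 38088/37631 ≈ 1.0121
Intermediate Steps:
(202 + B)**2/75262 = (202 - 478)**2/75262 = (-276)**2*(1/75262) = 76176*(1/75262) = 38088/37631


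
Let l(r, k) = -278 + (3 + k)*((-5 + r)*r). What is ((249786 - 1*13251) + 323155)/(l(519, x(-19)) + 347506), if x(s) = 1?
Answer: 279845/707146 ≈ 0.39574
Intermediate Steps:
l(r, k) = -278 + r*(-5 + r)*(3 + k) (l(r, k) = -278 + (3 + k)*(r*(-5 + r)) = -278 + r*(-5 + r)*(3 + k))
((249786 - 1*13251) + 323155)/(l(519, x(-19)) + 347506) = ((249786 - 1*13251) + 323155)/((-278 - 15*519 + 3*519² + 1*519² - 5*1*519) + 347506) = ((249786 - 13251) + 323155)/((-278 - 7785 + 3*269361 + 1*269361 - 2595) + 347506) = (236535 + 323155)/((-278 - 7785 + 808083 + 269361 - 2595) + 347506) = 559690/(1066786 + 347506) = 559690/1414292 = 559690*(1/1414292) = 279845/707146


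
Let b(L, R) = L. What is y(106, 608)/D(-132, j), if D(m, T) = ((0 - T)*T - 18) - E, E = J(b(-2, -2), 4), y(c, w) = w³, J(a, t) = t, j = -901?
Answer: -224755712/811823 ≈ -276.85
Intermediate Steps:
E = 4
D(m, T) = -22 - T² (D(m, T) = ((0 - T)*T - 18) - 1*4 = ((-T)*T - 18) - 4 = (-T² - 18) - 4 = (-18 - T²) - 4 = -22 - T²)
y(106, 608)/D(-132, j) = 608³/(-22 - 1*(-901)²) = 224755712/(-22 - 1*811801) = 224755712/(-22 - 811801) = 224755712/(-811823) = 224755712*(-1/811823) = -224755712/811823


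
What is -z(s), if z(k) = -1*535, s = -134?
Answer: 535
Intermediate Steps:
z(k) = -535
-z(s) = -1*(-535) = 535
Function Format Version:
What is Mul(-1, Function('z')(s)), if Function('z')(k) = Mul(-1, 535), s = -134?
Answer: 535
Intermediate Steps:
Function('z')(k) = -535
Mul(-1, Function('z')(s)) = Mul(-1, -535) = 535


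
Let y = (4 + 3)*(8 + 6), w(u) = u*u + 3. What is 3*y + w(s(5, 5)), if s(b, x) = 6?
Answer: 333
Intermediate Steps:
w(u) = 3 + u² (w(u) = u² + 3 = 3 + u²)
y = 98 (y = 7*14 = 98)
3*y + w(s(5, 5)) = 3*98 + (3 + 6²) = 294 + (3 + 36) = 294 + 39 = 333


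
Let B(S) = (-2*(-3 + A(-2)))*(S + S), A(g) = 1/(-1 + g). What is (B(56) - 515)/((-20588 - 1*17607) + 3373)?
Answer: -695/104466 ≈ -0.0066529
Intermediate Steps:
B(S) = 40*S/3 (B(S) = (-2*(-3 + 1/(-1 - 2)))*(S + S) = (-2*(-3 + 1/(-3)))*(2*S) = (-2*(-3 - 1/3))*(2*S) = (-2*(-10/3))*(2*S) = 20*(2*S)/3 = 40*S/3)
(B(56) - 515)/((-20588 - 1*17607) + 3373) = ((40/3)*56 - 515)/((-20588 - 1*17607) + 3373) = (2240/3 - 515)/((-20588 - 17607) + 3373) = 695/(3*(-38195 + 3373)) = (695/3)/(-34822) = (695/3)*(-1/34822) = -695/104466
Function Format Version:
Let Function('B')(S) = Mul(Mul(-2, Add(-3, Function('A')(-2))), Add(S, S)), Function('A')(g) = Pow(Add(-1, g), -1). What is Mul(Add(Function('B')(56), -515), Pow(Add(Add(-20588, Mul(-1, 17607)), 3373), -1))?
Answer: Rational(-695, 104466) ≈ -0.0066529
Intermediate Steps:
Function('B')(S) = Mul(Rational(40, 3), S) (Function('B')(S) = Mul(Mul(-2, Add(-3, Pow(Add(-1, -2), -1))), Add(S, S)) = Mul(Mul(-2, Add(-3, Pow(-3, -1))), Mul(2, S)) = Mul(Mul(-2, Add(-3, Rational(-1, 3))), Mul(2, S)) = Mul(Mul(-2, Rational(-10, 3)), Mul(2, S)) = Mul(Rational(20, 3), Mul(2, S)) = Mul(Rational(40, 3), S))
Mul(Add(Function('B')(56), -515), Pow(Add(Add(-20588, Mul(-1, 17607)), 3373), -1)) = Mul(Add(Mul(Rational(40, 3), 56), -515), Pow(Add(Add(-20588, Mul(-1, 17607)), 3373), -1)) = Mul(Add(Rational(2240, 3), -515), Pow(Add(Add(-20588, -17607), 3373), -1)) = Mul(Rational(695, 3), Pow(Add(-38195, 3373), -1)) = Mul(Rational(695, 3), Pow(-34822, -1)) = Mul(Rational(695, 3), Rational(-1, 34822)) = Rational(-695, 104466)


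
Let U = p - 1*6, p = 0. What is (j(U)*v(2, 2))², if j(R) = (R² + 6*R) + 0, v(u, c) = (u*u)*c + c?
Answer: 0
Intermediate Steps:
v(u, c) = c + c*u² (v(u, c) = u²*c + c = c*u² + c = c + c*u²)
U = -6 (U = 0 - 1*6 = 0 - 6 = -6)
j(R) = R² + 6*R
(j(U)*v(2, 2))² = ((-6*(6 - 6))*(2*(1 + 2²)))² = ((-6*0)*(2*(1 + 4)))² = (0*(2*5))² = (0*10)² = 0² = 0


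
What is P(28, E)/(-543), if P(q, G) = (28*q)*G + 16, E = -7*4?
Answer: 7312/181 ≈ 40.398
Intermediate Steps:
E = -28
P(q, G) = 16 + 28*G*q (P(q, G) = 28*G*q + 16 = 16 + 28*G*q)
P(28, E)/(-543) = (16 + 28*(-28)*28)/(-543) = (16 - 21952)*(-1/543) = -21936*(-1/543) = 7312/181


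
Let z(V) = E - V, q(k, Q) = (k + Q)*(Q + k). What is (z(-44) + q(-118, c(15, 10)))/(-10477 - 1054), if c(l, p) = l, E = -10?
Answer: -10643/11531 ≈ -0.92299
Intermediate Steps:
q(k, Q) = (Q + k)**2 (q(k, Q) = (Q + k)*(Q + k) = (Q + k)**2)
z(V) = -10 - V
(z(-44) + q(-118, c(15, 10)))/(-10477 - 1054) = ((-10 - 1*(-44)) + (15 - 118)**2)/(-10477 - 1054) = ((-10 + 44) + (-103)**2)/(-11531) = (34 + 10609)*(-1/11531) = 10643*(-1/11531) = -10643/11531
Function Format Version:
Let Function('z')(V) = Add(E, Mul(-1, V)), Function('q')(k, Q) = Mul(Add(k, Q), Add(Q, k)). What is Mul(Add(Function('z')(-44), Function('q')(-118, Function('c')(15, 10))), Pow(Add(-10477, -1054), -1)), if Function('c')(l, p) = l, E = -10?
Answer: Rational(-10643, 11531) ≈ -0.92299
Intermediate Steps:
Function('q')(k, Q) = Pow(Add(Q, k), 2) (Function('q')(k, Q) = Mul(Add(Q, k), Add(Q, k)) = Pow(Add(Q, k), 2))
Function('z')(V) = Add(-10, Mul(-1, V))
Mul(Add(Function('z')(-44), Function('q')(-118, Function('c')(15, 10))), Pow(Add(-10477, -1054), -1)) = Mul(Add(Add(-10, Mul(-1, -44)), Pow(Add(15, -118), 2)), Pow(Add(-10477, -1054), -1)) = Mul(Add(Add(-10, 44), Pow(-103, 2)), Pow(-11531, -1)) = Mul(Add(34, 10609), Rational(-1, 11531)) = Mul(10643, Rational(-1, 11531)) = Rational(-10643, 11531)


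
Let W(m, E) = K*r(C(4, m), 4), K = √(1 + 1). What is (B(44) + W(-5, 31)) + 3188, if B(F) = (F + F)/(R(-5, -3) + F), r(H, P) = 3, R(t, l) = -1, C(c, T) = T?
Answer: 137172/43 + 3*√2 ≈ 3194.3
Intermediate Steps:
K = √2 ≈ 1.4142
B(F) = 2*F/(-1 + F) (B(F) = (F + F)/(-1 + F) = (2*F)/(-1 + F) = 2*F/(-1 + F))
W(m, E) = 3*√2 (W(m, E) = √2*3 = 3*√2)
(B(44) + W(-5, 31)) + 3188 = (2*44/(-1 + 44) + 3*√2) + 3188 = (2*44/43 + 3*√2) + 3188 = (2*44*(1/43) + 3*√2) + 3188 = (88/43 + 3*√2) + 3188 = 137172/43 + 3*√2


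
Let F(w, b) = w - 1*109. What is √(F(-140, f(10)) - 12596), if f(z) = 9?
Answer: I*√12845 ≈ 113.34*I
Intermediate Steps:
F(w, b) = -109 + w (F(w, b) = w - 109 = -109 + w)
√(F(-140, f(10)) - 12596) = √((-109 - 140) - 12596) = √(-249 - 12596) = √(-12845) = I*√12845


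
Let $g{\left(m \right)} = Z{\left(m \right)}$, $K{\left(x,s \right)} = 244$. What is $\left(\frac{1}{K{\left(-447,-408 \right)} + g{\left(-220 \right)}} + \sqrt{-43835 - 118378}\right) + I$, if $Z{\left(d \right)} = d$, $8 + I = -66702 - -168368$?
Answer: $\frac{2439793}{24} + i \sqrt{162213} \approx 1.0166 \cdot 10^{5} + 402.76 i$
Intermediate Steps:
$I = 101658$ ($I = -8 - -101666 = -8 + \left(-66702 + 168368\right) = -8 + 101666 = 101658$)
$g{\left(m \right)} = m$
$\left(\frac{1}{K{\left(-447,-408 \right)} + g{\left(-220 \right)}} + \sqrt{-43835 - 118378}\right) + I = \left(\frac{1}{244 - 220} + \sqrt{-43835 - 118378}\right) + 101658 = \left(\frac{1}{24} + \sqrt{-162213}\right) + 101658 = \left(\frac{1}{24} + i \sqrt{162213}\right) + 101658 = \frac{2439793}{24} + i \sqrt{162213}$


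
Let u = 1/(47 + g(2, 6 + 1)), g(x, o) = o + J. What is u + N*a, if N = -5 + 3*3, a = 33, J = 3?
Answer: 7525/57 ≈ 132.02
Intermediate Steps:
g(x, o) = 3 + o (g(x, o) = o + 3 = 3 + o)
u = 1/57 (u = 1/(47 + (3 + (6 + 1))) = 1/(47 + (3 + 7)) = 1/(47 + 10) = 1/57 ≈ 0.017544)
N = 4 (N = -5 + 9 = 4)
u + N*a = 1/57 + 4*33 = 1/57 + 132 = 7525/57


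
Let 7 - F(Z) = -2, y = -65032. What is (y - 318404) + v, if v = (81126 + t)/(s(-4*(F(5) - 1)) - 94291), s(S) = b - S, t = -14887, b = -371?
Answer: -36284614919/94630 ≈ -3.8344e+5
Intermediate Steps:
F(Z) = 9 (F(Z) = 7 - 1*(-2) = 7 + 2 = 9)
s(S) = -371 - S
v = -66239/94630 (v = (81126 - 14887)/((-371 - (-4)*(9 - 1)) - 94291) = 66239/((-371 - (-4)*8) - 94291) = 66239/((-371 - 1*(-32)) - 94291) = 66239/((-371 + 32) - 94291) = 66239/(-339 - 94291) = 66239/(-94630) = 66239*(-1/94630) = -66239/94630 ≈ -0.69998)
(y - 318404) + v = (-65032 - 318404) - 66239/94630 = -383436 - 66239/94630 = -36284614919/94630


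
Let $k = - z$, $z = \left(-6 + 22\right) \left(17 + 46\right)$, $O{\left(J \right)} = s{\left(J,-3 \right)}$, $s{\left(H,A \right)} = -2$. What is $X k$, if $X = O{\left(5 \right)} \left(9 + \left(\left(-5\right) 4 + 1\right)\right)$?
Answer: $-20160$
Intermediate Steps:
$O{\left(J \right)} = -2$
$X = 20$ ($X = - 2 \left(9 + \left(\left(-5\right) 4 + 1\right)\right) = - 2 \left(9 + \left(-20 + 1\right)\right) = - 2 \left(9 - 19\right) = \left(-2\right) \left(-10\right) = 20$)
$z = 1008$ ($z = 16 \cdot 63 = 1008$)
$k = -1008$ ($k = \left(-1\right) 1008 = -1008$)
$X k = 20 \left(-1008\right) = -20160$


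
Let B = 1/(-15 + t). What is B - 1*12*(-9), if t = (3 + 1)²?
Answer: 109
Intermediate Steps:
t = 16 (t = 4² = 16)
B = 1 (B = 1/(-15 + 16) = 1/1 = 1)
B - 1*12*(-9) = 1 - 1*12*(-9) = 1 - 12*(-9) = 1 + 108 = 109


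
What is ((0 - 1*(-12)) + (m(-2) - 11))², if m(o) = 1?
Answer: 4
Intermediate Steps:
((0 - 1*(-12)) + (m(-2) - 11))² = ((0 - 1*(-12)) + (1 - 11))² = ((0 + 12) - 10)² = (12 - 10)² = 2² = 4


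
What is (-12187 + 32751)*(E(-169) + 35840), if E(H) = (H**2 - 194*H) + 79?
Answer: 2000178024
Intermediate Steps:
E(H) = 79 + H**2 - 194*H
(-12187 + 32751)*(E(-169) + 35840) = (-12187 + 32751)*((79 + (-169)**2 - 194*(-169)) + 35840) = 20564*((79 + 28561 + 32786) + 35840) = 20564*(61426 + 35840) = 20564*97266 = 2000178024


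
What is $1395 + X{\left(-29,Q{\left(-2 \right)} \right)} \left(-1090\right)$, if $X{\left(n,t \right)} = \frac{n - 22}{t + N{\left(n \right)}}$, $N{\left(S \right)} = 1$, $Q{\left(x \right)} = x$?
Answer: $-54195$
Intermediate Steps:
$X{\left(n,t \right)} = \frac{-22 + n}{1 + t}$ ($X{\left(n,t \right)} = \frac{n - 22}{t + 1} = \frac{-22 + n}{1 + t}$)
$1395 + X{\left(-29,Q{\left(-2 \right)} \right)} \left(-1090\right) = 1395 + \frac{-22 - 29}{1 - 2} \left(-1090\right) = 1395 + \frac{1}{-1} \left(-51\right) \left(-1090\right) = 1395 + \left(-1\right) \left(-51\right) \left(-1090\right) = 1395 + 51 \left(-1090\right) = 1395 - 55590 = -54195$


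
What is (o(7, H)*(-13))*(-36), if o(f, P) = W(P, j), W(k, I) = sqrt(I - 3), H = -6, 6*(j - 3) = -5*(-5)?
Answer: 390*sqrt(6) ≈ 955.30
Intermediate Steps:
j = 43/6 (j = 3 + (-5*(-5))/6 = 3 + (1/6)*25 = 3 + 25/6 = 43/6 ≈ 7.1667)
W(k, I) = sqrt(-3 + I)
o(f, P) = 5*sqrt(6)/6 (o(f, P) = sqrt(-3 + 43/6) = sqrt(25/6) = 5*sqrt(6)/6)
(o(7, H)*(-13))*(-36) = ((5*sqrt(6)/6)*(-13))*(-36) = -65*sqrt(6)/6*(-36) = 390*sqrt(6)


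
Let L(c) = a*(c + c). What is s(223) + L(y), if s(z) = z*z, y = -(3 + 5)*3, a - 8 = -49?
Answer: 51697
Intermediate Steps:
a = -41 (a = 8 - 49 = -41)
y = -24 (y = -1*8*3 = -8*3 = -24)
s(z) = z²
L(c) = -82*c (L(c) = -41*(c + c) = -82*c)
s(223) + L(y) = 223² - 82*(-24) = 49729 + 1968 = 51697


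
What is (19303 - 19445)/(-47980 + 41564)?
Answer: 71/3208 ≈ 0.022132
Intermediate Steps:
(19303 - 19445)/(-47980 + 41564) = -142/(-6416) = -142*(-1/6416) = 71/3208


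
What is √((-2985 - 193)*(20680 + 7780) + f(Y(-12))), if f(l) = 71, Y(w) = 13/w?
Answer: I*√90445809 ≈ 9510.3*I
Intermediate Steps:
√((-2985 - 193)*(20680 + 7780) + f(Y(-12))) = √((-2985 - 193)*(20680 + 7780) + 71) = √(-3178*28460 + 71) = √(-90445880 + 71) = √(-90445809) = I*√90445809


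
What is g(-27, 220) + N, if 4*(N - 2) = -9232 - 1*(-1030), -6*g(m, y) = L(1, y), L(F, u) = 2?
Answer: -12293/6 ≈ -2048.8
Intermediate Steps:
g(m, y) = -1/3 (g(m, y) = -1/6*2 = -1/3)
N = -4097/2 (N = 2 + (-9232 - 1*(-1030))/4 = 2 + (-9232 + 1030)/4 = 2 + (1/4)*(-8202) = 2 - 4101/2 = -4097/2 ≈ -2048.5)
g(-27, 220) + N = -1/3 - 4097/2 = -12293/6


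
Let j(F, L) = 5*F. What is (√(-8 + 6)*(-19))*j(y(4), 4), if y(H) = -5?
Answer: 475*I*√2 ≈ 671.75*I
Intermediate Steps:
(√(-8 + 6)*(-19))*j(y(4), 4) = (√(-8 + 6)*(-19))*(5*(-5)) = (√(-2)*(-19))*(-25) = ((I*√2)*(-19))*(-25) = -19*I*√2*(-25) = 475*I*√2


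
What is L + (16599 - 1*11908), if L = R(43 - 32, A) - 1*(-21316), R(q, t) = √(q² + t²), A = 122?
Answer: 26007 + √15005 ≈ 26130.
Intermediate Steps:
L = 21316 + √15005 (L = √((43 - 32)² + 122²) - 1*(-21316) = √(11² + 14884) + 21316 = √(121 + 14884) + 21316 = √15005 + 21316 = 21316 + √15005 ≈ 21439.)
L + (16599 - 1*11908) = (21316 + √15005) + (16599 - 1*11908) = (21316 + √15005) + (16599 - 11908) = (21316 + √15005) + 4691 = 26007 + √15005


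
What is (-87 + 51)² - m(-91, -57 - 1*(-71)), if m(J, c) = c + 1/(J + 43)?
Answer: 61537/48 ≈ 1282.0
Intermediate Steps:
m(J, c) = c + 1/(43 + J)
(-87 + 51)² - m(-91, -57 - 1*(-71)) = (-87 + 51)² - (1 + 43*(-57 - 1*(-71)) - 91*(-57 - 1*(-71)))/(43 - 91) = (-36)² - (1 + 43*(-57 + 71) - 91*(-57 + 71))/(-48) = 1296 - (-1)*(1 + 43*14 - 91*14)/48 = 1296 - (-1)*(1 + 602 - 1274)/48 = 1296 - (-1)*(-671)/48 = 1296 - 1*671/48 = 1296 - 671/48 = 61537/48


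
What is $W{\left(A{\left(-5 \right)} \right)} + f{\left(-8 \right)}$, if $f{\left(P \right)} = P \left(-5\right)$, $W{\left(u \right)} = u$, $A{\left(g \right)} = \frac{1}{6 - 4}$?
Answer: $\frac{81}{2} \approx 40.5$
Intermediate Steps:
$A{\left(g \right)} = \frac{1}{2}$
$f{\left(P \right)} = - 5 P$
$W{\left(A{\left(-5 \right)} \right)} + f{\left(-8 \right)} = \frac{1}{2} - -40 = \frac{1}{2} + 40 = \frac{81}{2}$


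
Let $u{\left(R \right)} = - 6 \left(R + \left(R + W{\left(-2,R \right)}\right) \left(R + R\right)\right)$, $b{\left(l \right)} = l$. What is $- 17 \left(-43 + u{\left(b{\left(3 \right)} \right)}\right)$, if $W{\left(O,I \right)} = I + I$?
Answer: $6545$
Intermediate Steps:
$W{\left(O,I \right)} = 2 I$
$u{\left(R \right)} = - 36 R^{2} - 6 R$ ($u{\left(R \right)} = - 6 \left(R + \left(R + 2 R\right) \left(R + R\right)\right) = - 6 \left(R + 3 R 2 R\right) = - 6 \left(R + 6 R^{2}\right) = - 36 R^{2} - 6 R$)
$- 17 \left(-43 + u{\left(b{\left(3 \right)} \right)}\right) = - 17 \left(-43 - 18 \left(1 + 6 \cdot 3\right)\right) = - 17 \left(-43 - 18 \left(1 + 18\right)\right) = - 17 \left(-43 - 18 \cdot 19\right) = - 17 \left(-43 - 342\right) = \left(-17\right) \left(-385\right) = 6545$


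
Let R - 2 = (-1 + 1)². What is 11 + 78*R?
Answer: 167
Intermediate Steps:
R = 2 (R = 2 + (-1 + 1)² = 2 + 0² = 2 + 0 = 2)
11 + 78*R = 11 + 78*2 = 11 + 156 = 167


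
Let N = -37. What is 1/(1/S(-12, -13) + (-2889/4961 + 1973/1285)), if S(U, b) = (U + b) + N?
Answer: 395242870/370317771 ≈ 1.0673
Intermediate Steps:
S(U, b) = -37 + U + b (S(U, b) = (U + b) - 37 = -37 + U + b)
1/(1/S(-12, -13) + (-2889/4961 + 1973/1285)) = 1/(1/(-37 - 12 - 13) + (-2889/4961 + 1973/1285)) = 1/(1/(-62) + (-2889*1/4961 + 1973*(1/1285))) = 1/(-1/62 + (-2889/4961 + 1973/1285)) = 1/(-1/62 + 6075688/6374885) = 1/(370317771/395242870) = 395242870/370317771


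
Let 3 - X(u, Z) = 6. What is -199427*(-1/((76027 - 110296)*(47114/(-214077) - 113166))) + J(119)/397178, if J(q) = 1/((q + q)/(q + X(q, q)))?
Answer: 344331559407746895/6539870478190698453728 ≈ 5.2651e-5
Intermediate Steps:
X(u, Z) = -3 (X(u, Z) = 3 - 1*6 = 3 - 6 = -3)
J(q) = (-3 + q)/(2*q) (J(q) = 1/((q + q)/(q - 3)) = 1/((2*q)/(-3 + q)) = 1/(2*q/(-3 + q)) = (-3 + q)/(2*q))
-199427*(-1/((76027 - 110296)*(47114/(-214077) - 113166))) + J(119)/397178 = -199427*(-1/((76027 - 110296)*(47114/(-214077) - 113166))) + ((½)*(-3 + 119)/119)/397178 = -199427*1/(34269*(47114*(-1/214077) - 113166)) + ((½)*(1/119)*116)*(1/397178) = -199427*1/(34269*(-47114/214077 - 113166)) + (58/119)*(1/397178) = -199427/((-(-34269)*(-24226284896)/214077)) + 29/23632091 = -199427/((-1*276736852367008/71359)) + 29/23632091 = -199427/(-276736852367008/71359) + 29/23632091 = -199427*(-71359/276736852367008) + 29/23632091 = 14230911293/276736852367008 + 29/23632091 = 344331559407746895/6539870478190698453728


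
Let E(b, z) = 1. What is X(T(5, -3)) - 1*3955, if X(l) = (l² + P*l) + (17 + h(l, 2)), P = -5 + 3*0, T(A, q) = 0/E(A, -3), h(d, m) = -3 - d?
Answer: -3941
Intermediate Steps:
T(A, q) = 0 (T(A, q) = 0/1 = 0*1 = 0)
P = -5 (P = -5 + 0 = -5)
X(l) = 14 + l² - 6*l (X(l) = (l² - 5*l) + (17 + (-3 - l)) = (l² - 5*l) + (14 - l) = 14 + l² - 6*l)
X(T(5, -3)) - 1*3955 = (14 + 0² - 6*0) - 1*3955 = (14 + 0 + 0) - 3955 = 14 - 3955 = -3941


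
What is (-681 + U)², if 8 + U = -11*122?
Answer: 4124961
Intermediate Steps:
U = -1350 (U = -8 - 11*122 = -8 - 1342 = -1350)
(-681 + U)² = (-681 - 1350)² = (-2031)² = 4124961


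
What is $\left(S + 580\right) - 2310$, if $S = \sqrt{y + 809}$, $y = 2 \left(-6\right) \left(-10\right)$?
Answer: $-1730 + \sqrt{929} \approx -1699.5$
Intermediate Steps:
$y = 120$ ($y = \left(-12\right) \left(-10\right) = 120$)
$S = \sqrt{929}$ ($S = \sqrt{120 + 809} = \sqrt{929} \approx 30.479$)
$\left(S + 580\right) - 2310 = \left(\sqrt{929} + 580\right) - 2310 = \left(580 + \sqrt{929}\right) - 2310 = -1730 + \sqrt{929}$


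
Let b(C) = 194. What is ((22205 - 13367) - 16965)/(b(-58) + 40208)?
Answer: -8127/40402 ≈ -0.20115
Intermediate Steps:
((22205 - 13367) - 16965)/(b(-58) + 40208) = ((22205 - 13367) - 16965)/(194 + 40208) = (8838 - 16965)/40402 = -8127*1/40402 = -8127/40402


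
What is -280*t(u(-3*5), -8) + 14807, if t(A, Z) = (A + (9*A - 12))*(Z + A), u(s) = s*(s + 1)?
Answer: -118082473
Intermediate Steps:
u(s) = s*(1 + s)
t(A, Z) = (-12 + 10*A)*(A + Z) (t(A, Z) = (A + (-12 + 9*A))*(A + Z) = (-12 + 10*A)*(A + Z))
-280*t(u(-3*5), -8) + 14807 = -280*(-12*(-3*5)*(1 - 3*5) - 12*(-8) + 10*((-3*5)*(1 - 3*5))**2 + 10*((-3*5)*(1 - 3*5))*(-8)) + 14807 = -280*(-(-180)*(1 - 15) + 96 + 10*(-15*(1 - 15))**2 + 10*(-15*(1 - 15))*(-8)) + 14807 = -280*(-(-180)*(-14) + 96 + 10*(-15*(-14))**2 + 10*(-15*(-14))*(-8)) + 14807 = -280*(-12*210 + 96 + 10*210**2 + 10*210*(-8)) + 14807 = -280*(-2520 + 96 + 10*44100 - 16800) + 14807 = -280*(-2520 + 96 + 441000 - 16800) + 14807 = -280*421776 + 14807 = -118097280 + 14807 = -118082473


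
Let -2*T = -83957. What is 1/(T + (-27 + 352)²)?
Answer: 2/295207 ≈ 6.7749e-6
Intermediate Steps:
T = 83957/2 (T = -½*(-83957) = 83957/2 ≈ 41979.)
1/(T + (-27 + 352)²) = 1/(83957/2 + (-27 + 352)²) = 1/(83957/2 + 325²) = 1/(83957/2 + 105625) = 1/(295207/2) = 2/295207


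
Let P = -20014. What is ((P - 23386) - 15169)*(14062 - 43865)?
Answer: 1745531907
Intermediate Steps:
((P - 23386) - 15169)*(14062 - 43865) = ((-20014 - 23386) - 15169)*(14062 - 43865) = (-43400 - 15169)*(-29803) = -58569*(-29803) = 1745531907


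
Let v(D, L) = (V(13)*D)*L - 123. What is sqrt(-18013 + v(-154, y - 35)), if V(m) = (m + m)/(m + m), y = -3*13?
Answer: 2*I*sqrt(1685) ≈ 82.098*I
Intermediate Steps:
y = -39
V(m) = 1 (V(m) = (2*m)/((2*m)) = (2*m)*(1/(2*m)) = 1)
v(D, L) = -123 + D*L (v(D, L) = (1*D)*L - 123 = D*L - 123 = -123 + D*L)
sqrt(-18013 + v(-154, y - 35)) = sqrt(-18013 + (-123 - 154*(-39 - 35))) = sqrt(-18013 + (-123 - 154*(-74))) = sqrt(-18013 + (-123 + 11396)) = sqrt(-18013 + 11273) = sqrt(-6740) = 2*I*sqrt(1685)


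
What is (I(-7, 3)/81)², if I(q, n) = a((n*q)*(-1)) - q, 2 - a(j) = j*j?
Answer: 256/9 ≈ 28.444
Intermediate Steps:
a(j) = 2 - j² (a(j) = 2 - j*j = 2 - j²)
I(q, n) = 2 - q - n²*q² (I(q, n) = (2 - ((n*q)*(-1))²) - q = (2 - (-n*q)²) - q = (2 - n²*q²) - q = 2 - q - n²*q²)
(I(-7, 3)/81)² = ((2 - 1*(-7) - 1*3²*(-7)²)/81)² = ((2 + 7 - 1*9*49)*(1/81))² = ((2 + 7 - 441)*(1/81))² = (-432*1/81)² = (-16/3)² = 256/9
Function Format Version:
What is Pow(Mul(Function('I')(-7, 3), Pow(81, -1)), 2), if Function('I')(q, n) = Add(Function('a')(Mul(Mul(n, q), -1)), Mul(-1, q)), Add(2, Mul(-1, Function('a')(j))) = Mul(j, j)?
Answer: Rational(256, 9) ≈ 28.444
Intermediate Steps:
Function('a')(j) = Add(2, Mul(-1, Pow(j, 2))) (Function('a')(j) = Add(2, Mul(-1, Mul(j, j))) = Add(2, Mul(-1, Pow(j, 2))))
Function('I')(q, n) = Add(2, Mul(-1, q), Mul(-1, Pow(n, 2), Pow(q, 2))) (Function('I')(q, n) = Add(Add(2, Mul(-1, Pow(Mul(Mul(n, q), -1), 2))), Mul(-1, q)) = Add(Add(2, Mul(-1, Pow(Mul(-1, n, q), 2))), Mul(-1, q)) = Add(Add(2, Mul(-1, Mul(Pow(n, 2), Pow(q, 2)))), Mul(-1, q)) = Add(Add(2, Mul(-1, Pow(n, 2), Pow(q, 2))), Mul(-1, q)) = Add(2, Mul(-1, q), Mul(-1, Pow(n, 2), Pow(q, 2))))
Pow(Mul(Function('I')(-7, 3), Pow(81, -1)), 2) = Pow(Mul(Add(2, Mul(-1, -7), Mul(-1, Pow(3, 2), Pow(-7, 2))), Pow(81, -1)), 2) = Pow(Mul(Add(2, 7, Mul(-1, 9, 49)), Rational(1, 81)), 2) = Pow(Mul(Add(2, 7, -441), Rational(1, 81)), 2) = Pow(Mul(-432, Rational(1, 81)), 2) = Pow(Rational(-16, 3), 2) = Rational(256, 9)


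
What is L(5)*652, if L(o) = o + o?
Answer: 6520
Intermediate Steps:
L(o) = 2*o
L(5)*652 = (2*5)*652 = 10*652 = 6520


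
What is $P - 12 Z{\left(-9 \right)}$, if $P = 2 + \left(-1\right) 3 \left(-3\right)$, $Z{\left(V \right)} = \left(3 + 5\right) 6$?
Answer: $-565$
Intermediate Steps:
$Z{\left(V \right)} = 48$ ($Z{\left(V \right)} = 8 \cdot 6 = 48$)
$P = 11$ ($P = 2 - -9 = 2 + 9 = 11$)
$P - 12 Z{\left(-9 \right)} = 11 - 576 = -565$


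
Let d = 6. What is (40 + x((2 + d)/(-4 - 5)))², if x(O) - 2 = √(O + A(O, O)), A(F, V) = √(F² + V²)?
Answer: 4*(63 + √2*√(-1 + √2))²/9 ≈ 1815.3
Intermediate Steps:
x(O) = 2 + √(O + √2*√(O²)) (x(O) = 2 + √(O + √(O² + O²)) = 2 + √(O + √(2*O²)) = 2 + √(O + √2*√(O²)))
(40 + x((2 + d)/(-4 - 5)))² = (40 + (2 + √((2 + 6)/(-4 - 5) + √2*√(((2 + 6)/(-4 - 5))²))))² = (40 + (2 + √(8/(-9) + √2*√((8/(-9))²))))² = (40 + (2 + √(8*(-⅑) + √2*√((8*(-⅑))²))))² = (40 + (2 + √(-8/9 + √2*√((-8/9)²))))² = (40 + (2 + √(-8/9 + √2*√(64/81))))² = (40 + (2 + √(-8/9 + √2*(8/9))))² = (40 + (2 + √(-8/9 + 8*√2/9)))² = (42 + √(-8/9 + 8*√2/9))²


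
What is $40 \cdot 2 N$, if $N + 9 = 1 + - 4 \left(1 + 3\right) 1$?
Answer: $-1920$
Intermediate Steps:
$N = -24$ ($N = -9 + \left(1 + - 4 \left(1 + 3\right) 1\right) = -9 + \left(1 + \left(-4\right) 4 \cdot 1\right) = -9 + \left(1 - 16\right) = -9 - 15 = -24$)
$40 \cdot 2 N = 40 \cdot 2 \left(-24\right) = 80 \left(-24\right) = -1920$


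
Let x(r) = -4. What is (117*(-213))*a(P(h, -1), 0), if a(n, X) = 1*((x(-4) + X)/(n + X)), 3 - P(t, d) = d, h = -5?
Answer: 24921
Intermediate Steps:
P(t, d) = 3 - d
a(n, X) = (-4 + X)/(X + n) (a(n, X) = 1*((-4 + X)/(n + X)) = 1*((-4 + X)/(X + n)) = (-4 + X)/(X + n))
(117*(-213))*a(P(h, -1), 0) = (117*(-213))*((-4 + 0)/(0 + (3 - 1*(-1)))) = -24921*(-4)/(0 + (3 + 1)) = -24921*(-4)/(0 + 4) = -24921*(-4)/4 = -24921*(-1) = 24921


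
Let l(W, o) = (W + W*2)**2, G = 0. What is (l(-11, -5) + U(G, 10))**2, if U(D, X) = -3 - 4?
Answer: 1170724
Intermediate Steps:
U(D, X) = -7
l(W, o) = 9*W**2 (l(W, o) = (W + 2*W)**2 = (3*W)**2 = 9*W**2)
(l(-11, -5) + U(G, 10))**2 = (9*(-11)**2 - 7)**2 = (9*121 - 7)**2 = (1089 - 7)**2 = 1082**2 = 1170724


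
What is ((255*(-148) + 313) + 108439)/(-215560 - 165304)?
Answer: -17753/95216 ≈ -0.18645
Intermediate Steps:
((255*(-148) + 313) + 108439)/(-215560 - 165304) = ((-37740 + 313) + 108439)/(-380864) = (-37427 + 108439)*(-1/380864) = 71012*(-1/380864) = -17753/95216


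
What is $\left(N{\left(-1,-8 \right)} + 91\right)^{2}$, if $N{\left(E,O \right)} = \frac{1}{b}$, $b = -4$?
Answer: $\frac{131769}{16} \approx 8235.6$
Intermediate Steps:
$N{\left(E,O \right)} = - \frac{1}{4}$ ($N{\left(E,O \right)} = \frac{1}{-4} = - \frac{1}{4}$)
$\left(N{\left(-1,-8 \right)} + 91\right)^{2} = \left(- \frac{1}{4} + 91\right)^{2} = \left(\frac{363}{4}\right)^{2} = \frac{131769}{16}$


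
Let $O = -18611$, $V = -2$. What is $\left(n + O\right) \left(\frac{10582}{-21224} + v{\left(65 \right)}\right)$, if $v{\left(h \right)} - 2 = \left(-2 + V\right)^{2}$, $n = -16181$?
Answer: $- \frac{1615436050}{2653} \approx -6.0891 \cdot 10^{5}$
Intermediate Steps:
$v{\left(h \right)} = 18$ ($v{\left(h \right)} = 2 + \left(-2 - 2\right)^{2} = 2 + \left(-4\right)^{2} = 2 + 16 = 18$)
$\left(n + O\right) \left(\frac{10582}{-21224} + v{\left(65 \right)}\right) = \left(-16181 - 18611\right) \left(\frac{10582}{-21224} + 18\right) = - 34792 \left(10582 \left(- \frac{1}{21224}\right) + 18\right) = - 34792 \left(- \frac{5291}{10612} + 18\right) = \left(-34792\right) \frac{185725}{10612} = - \frac{1615436050}{2653}$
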